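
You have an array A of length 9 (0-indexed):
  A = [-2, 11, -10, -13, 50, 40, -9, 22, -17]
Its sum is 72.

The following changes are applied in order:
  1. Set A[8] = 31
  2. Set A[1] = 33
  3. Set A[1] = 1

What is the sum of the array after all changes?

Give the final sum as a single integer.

Answer: 110

Derivation:
Initial sum: 72
Change 1: A[8] -17 -> 31, delta = 48, sum = 120
Change 2: A[1] 11 -> 33, delta = 22, sum = 142
Change 3: A[1] 33 -> 1, delta = -32, sum = 110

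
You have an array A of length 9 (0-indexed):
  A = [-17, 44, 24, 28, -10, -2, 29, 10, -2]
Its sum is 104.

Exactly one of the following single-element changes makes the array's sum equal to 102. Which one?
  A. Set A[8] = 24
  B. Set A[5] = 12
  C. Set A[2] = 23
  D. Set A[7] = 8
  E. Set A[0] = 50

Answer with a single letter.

Answer: D

Derivation:
Option A: A[8] -2->24, delta=26, new_sum=104+(26)=130
Option B: A[5] -2->12, delta=14, new_sum=104+(14)=118
Option C: A[2] 24->23, delta=-1, new_sum=104+(-1)=103
Option D: A[7] 10->8, delta=-2, new_sum=104+(-2)=102 <-- matches target
Option E: A[0] -17->50, delta=67, new_sum=104+(67)=171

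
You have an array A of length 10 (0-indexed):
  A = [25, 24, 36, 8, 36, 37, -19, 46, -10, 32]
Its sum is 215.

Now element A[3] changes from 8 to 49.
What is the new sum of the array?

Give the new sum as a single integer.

Old value at index 3: 8
New value at index 3: 49
Delta = 49 - 8 = 41
New sum = old_sum + delta = 215 + (41) = 256

Answer: 256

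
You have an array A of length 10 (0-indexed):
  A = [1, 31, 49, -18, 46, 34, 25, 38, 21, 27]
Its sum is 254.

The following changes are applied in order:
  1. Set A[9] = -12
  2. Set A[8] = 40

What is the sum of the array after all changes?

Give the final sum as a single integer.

Initial sum: 254
Change 1: A[9] 27 -> -12, delta = -39, sum = 215
Change 2: A[8] 21 -> 40, delta = 19, sum = 234

Answer: 234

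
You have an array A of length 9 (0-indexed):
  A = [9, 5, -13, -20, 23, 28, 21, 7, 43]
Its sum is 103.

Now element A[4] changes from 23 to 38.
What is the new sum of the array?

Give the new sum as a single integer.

Old value at index 4: 23
New value at index 4: 38
Delta = 38 - 23 = 15
New sum = old_sum + delta = 103 + (15) = 118

Answer: 118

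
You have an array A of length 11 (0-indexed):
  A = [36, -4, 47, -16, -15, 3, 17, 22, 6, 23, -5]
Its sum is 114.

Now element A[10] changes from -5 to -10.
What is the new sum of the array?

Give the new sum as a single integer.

Old value at index 10: -5
New value at index 10: -10
Delta = -10 - -5 = -5
New sum = old_sum + delta = 114 + (-5) = 109

Answer: 109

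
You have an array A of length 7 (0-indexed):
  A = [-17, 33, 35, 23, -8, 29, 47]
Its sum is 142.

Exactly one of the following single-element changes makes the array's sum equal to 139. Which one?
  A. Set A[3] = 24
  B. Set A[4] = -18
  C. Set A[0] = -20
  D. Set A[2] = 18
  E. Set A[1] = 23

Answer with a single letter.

Option A: A[3] 23->24, delta=1, new_sum=142+(1)=143
Option B: A[4] -8->-18, delta=-10, new_sum=142+(-10)=132
Option C: A[0] -17->-20, delta=-3, new_sum=142+(-3)=139 <-- matches target
Option D: A[2] 35->18, delta=-17, new_sum=142+(-17)=125
Option E: A[1] 33->23, delta=-10, new_sum=142+(-10)=132

Answer: C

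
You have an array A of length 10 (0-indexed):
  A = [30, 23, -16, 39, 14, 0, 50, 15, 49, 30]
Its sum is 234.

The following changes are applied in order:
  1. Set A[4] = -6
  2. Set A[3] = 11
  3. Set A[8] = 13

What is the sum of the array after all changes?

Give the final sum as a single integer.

Initial sum: 234
Change 1: A[4] 14 -> -6, delta = -20, sum = 214
Change 2: A[3] 39 -> 11, delta = -28, sum = 186
Change 3: A[8] 49 -> 13, delta = -36, sum = 150

Answer: 150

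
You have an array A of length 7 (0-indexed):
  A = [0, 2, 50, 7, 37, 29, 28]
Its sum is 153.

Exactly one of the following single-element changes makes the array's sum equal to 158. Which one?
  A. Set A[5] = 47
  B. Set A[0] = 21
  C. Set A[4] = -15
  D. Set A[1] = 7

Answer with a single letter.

Option A: A[5] 29->47, delta=18, new_sum=153+(18)=171
Option B: A[0] 0->21, delta=21, new_sum=153+(21)=174
Option C: A[4] 37->-15, delta=-52, new_sum=153+(-52)=101
Option D: A[1] 2->7, delta=5, new_sum=153+(5)=158 <-- matches target

Answer: D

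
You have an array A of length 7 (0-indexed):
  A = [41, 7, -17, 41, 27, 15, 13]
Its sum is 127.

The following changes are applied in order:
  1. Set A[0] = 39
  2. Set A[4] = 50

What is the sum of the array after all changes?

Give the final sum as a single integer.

Answer: 148

Derivation:
Initial sum: 127
Change 1: A[0] 41 -> 39, delta = -2, sum = 125
Change 2: A[4] 27 -> 50, delta = 23, sum = 148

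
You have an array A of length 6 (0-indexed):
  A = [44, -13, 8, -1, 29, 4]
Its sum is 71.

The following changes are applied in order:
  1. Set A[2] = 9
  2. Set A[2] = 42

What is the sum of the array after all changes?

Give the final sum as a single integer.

Answer: 105

Derivation:
Initial sum: 71
Change 1: A[2] 8 -> 9, delta = 1, sum = 72
Change 2: A[2] 9 -> 42, delta = 33, sum = 105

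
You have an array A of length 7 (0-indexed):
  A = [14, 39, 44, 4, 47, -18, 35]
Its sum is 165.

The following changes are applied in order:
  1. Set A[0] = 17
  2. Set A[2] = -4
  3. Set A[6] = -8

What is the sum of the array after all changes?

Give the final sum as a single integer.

Initial sum: 165
Change 1: A[0] 14 -> 17, delta = 3, sum = 168
Change 2: A[2] 44 -> -4, delta = -48, sum = 120
Change 3: A[6] 35 -> -8, delta = -43, sum = 77

Answer: 77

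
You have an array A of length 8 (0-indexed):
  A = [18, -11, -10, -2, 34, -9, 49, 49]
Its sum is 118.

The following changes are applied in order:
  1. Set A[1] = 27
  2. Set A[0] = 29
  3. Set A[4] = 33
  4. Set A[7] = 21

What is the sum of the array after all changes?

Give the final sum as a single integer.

Initial sum: 118
Change 1: A[1] -11 -> 27, delta = 38, sum = 156
Change 2: A[0] 18 -> 29, delta = 11, sum = 167
Change 3: A[4] 34 -> 33, delta = -1, sum = 166
Change 4: A[7] 49 -> 21, delta = -28, sum = 138

Answer: 138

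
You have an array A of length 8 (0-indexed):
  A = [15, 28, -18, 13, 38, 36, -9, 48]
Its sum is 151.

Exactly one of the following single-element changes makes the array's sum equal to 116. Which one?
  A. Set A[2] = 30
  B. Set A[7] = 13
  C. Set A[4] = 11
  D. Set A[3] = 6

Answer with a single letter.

Option A: A[2] -18->30, delta=48, new_sum=151+(48)=199
Option B: A[7] 48->13, delta=-35, new_sum=151+(-35)=116 <-- matches target
Option C: A[4] 38->11, delta=-27, new_sum=151+(-27)=124
Option D: A[3] 13->6, delta=-7, new_sum=151+(-7)=144

Answer: B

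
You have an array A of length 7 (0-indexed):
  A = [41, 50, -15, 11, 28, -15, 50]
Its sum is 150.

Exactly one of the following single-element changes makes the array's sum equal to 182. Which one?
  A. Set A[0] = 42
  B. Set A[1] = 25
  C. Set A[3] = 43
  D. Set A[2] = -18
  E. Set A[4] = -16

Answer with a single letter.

Option A: A[0] 41->42, delta=1, new_sum=150+(1)=151
Option B: A[1] 50->25, delta=-25, new_sum=150+(-25)=125
Option C: A[3] 11->43, delta=32, new_sum=150+(32)=182 <-- matches target
Option D: A[2] -15->-18, delta=-3, new_sum=150+(-3)=147
Option E: A[4] 28->-16, delta=-44, new_sum=150+(-44)=106

Answer: C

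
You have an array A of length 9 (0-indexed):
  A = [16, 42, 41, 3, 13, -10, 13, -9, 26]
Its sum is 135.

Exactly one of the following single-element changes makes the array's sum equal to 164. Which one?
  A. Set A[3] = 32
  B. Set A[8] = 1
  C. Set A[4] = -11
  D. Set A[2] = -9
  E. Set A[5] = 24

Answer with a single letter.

Option A: A[3] 3->32, delta=29, new_sum=135+(29)=164 <-- matches target
Option B: A[8] 26->1, delta=-25, new_sum=135+(-25)=110
Option C: A[4] 13->-11, delta=-24, new_sum=135+(-24)=111
Option D: A[2] 41->-9, delta=-50, new_sum=135+(-50)=85
Option E: A[5] -10->24, delta=34, new_sum=135+(34)=169

Answer: A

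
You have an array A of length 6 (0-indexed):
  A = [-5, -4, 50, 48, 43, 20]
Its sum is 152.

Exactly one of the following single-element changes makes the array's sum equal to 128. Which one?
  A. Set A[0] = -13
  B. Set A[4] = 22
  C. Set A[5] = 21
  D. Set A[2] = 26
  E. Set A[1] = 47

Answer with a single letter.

Answer: D

Derivation:
Option A: A[0] -5->-13, delta=-8, new_sum=152+(-8)=144
Option B: A[4] 43->22, delta=-21, new_sum=152+(-21)=131
Option C: A[5] 20->21, delta=1, new_sum=152+(1)=153
Option D: A[2] 50->26, delta=-24, new_sum=152+(-24)=128 <-- matches target
Option E: A[1] -4->47, delta=51, new_sum=152+(51)=203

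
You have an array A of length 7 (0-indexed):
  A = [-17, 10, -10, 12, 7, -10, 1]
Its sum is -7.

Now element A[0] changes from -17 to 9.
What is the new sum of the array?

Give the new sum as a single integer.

Answer: 19

Derivation:
Old value at index 0: -17
New value at index 0: 9
Delta = 9 - -17 = 26
New sum = old_sum + delta = -7 + (26) = 19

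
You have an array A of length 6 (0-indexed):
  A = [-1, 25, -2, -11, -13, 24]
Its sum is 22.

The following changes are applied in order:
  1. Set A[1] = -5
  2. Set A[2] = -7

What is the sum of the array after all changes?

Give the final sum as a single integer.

Answer: -13

Derivation:
Initial sum: 22
Change 1: A[1] 25 -> -5, delta = -30, sum = -8
Change 2: A[2] -2 -> -7, delta = -5, sum = -13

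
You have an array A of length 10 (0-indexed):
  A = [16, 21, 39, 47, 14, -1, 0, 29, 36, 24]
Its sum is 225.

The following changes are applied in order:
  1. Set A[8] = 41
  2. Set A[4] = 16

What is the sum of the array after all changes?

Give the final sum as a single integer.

Initial sum: 225
Change 1: A[8] 36 -> 41, delta = 5, sum = 230
Change 2: A[4] 14 -> 16, delta = 2, sum = 232

Answer: 232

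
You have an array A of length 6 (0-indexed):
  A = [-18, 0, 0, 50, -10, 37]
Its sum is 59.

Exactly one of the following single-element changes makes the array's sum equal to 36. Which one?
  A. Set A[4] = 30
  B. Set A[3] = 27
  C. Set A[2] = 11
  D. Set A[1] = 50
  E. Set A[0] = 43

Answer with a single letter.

Option A: A[4] -10->30, delta=40, new_sum=59+(40)=99
Option B: A[3] 50->27, delta=-23, new_sum=59+(-23)=36 <-- matches target
Option C: A[2] 0->11, delta=11, new_sum=59+(11)=70
Option D: A[1] 0->50, delta=50, new_sum=59+(50)=109
Option E: A[0] -18->43, delta=61, new_sum=59+(61)=120

Answer: B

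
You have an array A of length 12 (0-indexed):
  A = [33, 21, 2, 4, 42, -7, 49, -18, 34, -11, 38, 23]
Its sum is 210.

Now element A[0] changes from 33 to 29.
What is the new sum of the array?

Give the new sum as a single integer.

Old value at index 0: 33
New value at index 0: 29
Delta = 29 - 33 = -4
New sum = old_sum + delta = 210 + (-4) = 206

Answer: 206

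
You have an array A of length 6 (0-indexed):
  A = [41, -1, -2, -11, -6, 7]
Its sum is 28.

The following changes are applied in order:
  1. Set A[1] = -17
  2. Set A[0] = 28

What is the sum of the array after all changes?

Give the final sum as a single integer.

Initial sum: 28
Change 1: A[1] -1 -> -17, delta = -16, sum = 12
Change 2: A[0] 41 -> 28, delta = -13, sum = -1

Answer: -1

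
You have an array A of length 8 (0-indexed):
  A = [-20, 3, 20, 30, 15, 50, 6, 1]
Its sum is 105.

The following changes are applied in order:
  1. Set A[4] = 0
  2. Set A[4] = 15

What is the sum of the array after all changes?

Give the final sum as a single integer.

Answer: 105

Derivation:
Initial sum: 105
Change 1: A[4] 15 -> 0, delta = -15, sum = 90
Change 2: A[4] 0 -> 15, delta = 15, sum = 105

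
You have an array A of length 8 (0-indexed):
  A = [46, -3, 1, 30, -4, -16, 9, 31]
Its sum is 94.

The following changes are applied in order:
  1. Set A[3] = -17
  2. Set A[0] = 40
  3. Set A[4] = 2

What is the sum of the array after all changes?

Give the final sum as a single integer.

Initial sum: 94
Change 1: A[3] 30 -> -17, delta = -47, sum = 47
Change 2: A[0] 46 -> 40, delta = -6, sum = 41
Change 3: A[4] -4 -> 2, delta = 6, sum = 47

Answer: 47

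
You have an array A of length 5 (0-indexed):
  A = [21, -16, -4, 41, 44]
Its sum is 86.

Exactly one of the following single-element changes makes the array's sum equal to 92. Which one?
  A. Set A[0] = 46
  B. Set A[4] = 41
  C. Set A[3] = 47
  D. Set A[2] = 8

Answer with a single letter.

Option A: A[0] 21->46, delta=25, new_sum=86+(25)=111
Option B: A[4] 44->41, delta=-3, new_sum=86+(-3)=83
Option C: A[3] 41->47, delta=6, new_sum=86+(6)=92 <-- matches target
Option D: A[2] -4->8, delta=12, new_sum=86+(12)=98

Answer: C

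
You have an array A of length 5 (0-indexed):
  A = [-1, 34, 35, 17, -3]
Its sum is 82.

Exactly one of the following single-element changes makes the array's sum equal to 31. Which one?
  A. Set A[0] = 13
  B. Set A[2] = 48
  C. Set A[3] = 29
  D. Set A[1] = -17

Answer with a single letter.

Answer: D

Derivation:
Option A: A[0] -1->13, delta=14, new_sum=82+(14)=96
Option B: A[2] 35->48, delta=13, new_sum=82+(13)=95
Option C: A[3] 17->29, delta=12, new_sum=82+(12)=94
Option D: A[1] 34->-17, delta=-51, new_sum=82+(-51)=31 <-- matches target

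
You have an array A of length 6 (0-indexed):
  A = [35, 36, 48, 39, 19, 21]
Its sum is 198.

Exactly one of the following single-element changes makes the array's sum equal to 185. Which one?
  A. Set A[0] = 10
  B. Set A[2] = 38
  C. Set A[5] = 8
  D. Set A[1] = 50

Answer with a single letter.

Answer: C

Derivation:
Option A: A[0] 35->10, delta=-25, new_sum=198+(-25)=173
Option B: A[2] 48->38, delta=-10, new_sum=198+(-10)=188
Option C: A[5] 21->8, delta=-13, new_sum=198+(-13)=185 <-- matches target
Option D: A[1] 36->50, delta=14, new_sum=198+(14)=212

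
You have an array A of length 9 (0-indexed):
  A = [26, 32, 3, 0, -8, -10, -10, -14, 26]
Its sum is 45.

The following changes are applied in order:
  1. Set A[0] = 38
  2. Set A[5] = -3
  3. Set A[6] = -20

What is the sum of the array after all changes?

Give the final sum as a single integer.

Initial sum: 45
Change 1: A[0] 26 -> 38, delta = 12, sum = 57
Change 2: A[5] -10 -> -3, delta = 7, sum = 64
Change 3: A[6] -10 -> -20, delta = -10, sum = 54

Answer: 54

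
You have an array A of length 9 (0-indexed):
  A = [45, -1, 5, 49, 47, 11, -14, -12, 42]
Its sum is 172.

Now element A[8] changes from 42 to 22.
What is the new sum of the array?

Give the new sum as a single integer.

Old value at index 8: 42
New value at index 8: 22
Delta = 22 - 42 = -20
New sum = old_sum + delta = 172 + (-20) = 152

Answer: 152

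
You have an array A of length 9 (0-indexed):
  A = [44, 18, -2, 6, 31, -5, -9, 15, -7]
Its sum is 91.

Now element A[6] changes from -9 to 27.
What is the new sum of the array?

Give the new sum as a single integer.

Old value at index 6: -9
New value at index 6: 27
Delta = 27 - -9 = 36
New sum = old_sum + delta = 91 + (36) = 127

Answer: 127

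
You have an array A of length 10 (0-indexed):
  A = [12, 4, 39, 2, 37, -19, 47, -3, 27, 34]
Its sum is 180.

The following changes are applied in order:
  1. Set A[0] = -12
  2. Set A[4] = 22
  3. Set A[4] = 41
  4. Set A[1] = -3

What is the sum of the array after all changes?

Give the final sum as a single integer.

Initial sum: 180
Change 1: A[0] 12 -> -12, delta = -24, sum = 156
Change 2: A[4] 37 -> 22, delta = -15, sum = 141
Change 3: A[4] 22 -> 41, delta = 19, sum = 160
Change 4: A[1] 4 -> -3, delta = -7, sum = 153

Answer: 153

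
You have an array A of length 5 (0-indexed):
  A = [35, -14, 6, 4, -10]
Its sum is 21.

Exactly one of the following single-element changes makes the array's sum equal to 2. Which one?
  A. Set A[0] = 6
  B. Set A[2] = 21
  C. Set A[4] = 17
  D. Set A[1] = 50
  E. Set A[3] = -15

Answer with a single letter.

Answer: E

Derivation:
Option A: A[0] 35->6, delta=-29, new_sum=21+(-29)=-8
Option B: A[2] 6->21, delta=15, new_sum=21+(15)=36
Option C: A[4] -10->17, delta=27, new_sum=21+(27)=48
Option D: A[1] -14->50, delta=64, new_sum=21+(64)=85
Option E: A[3] 4->-15, delta=-19, new_sum=21+(-19)=2 <-- matches target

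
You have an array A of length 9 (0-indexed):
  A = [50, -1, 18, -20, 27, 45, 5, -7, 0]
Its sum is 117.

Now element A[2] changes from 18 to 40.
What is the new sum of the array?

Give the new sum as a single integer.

Old value at index 2: 18
New value at index 2: 40
Delta = 40 - 18 = 22
New sum = old_sum + delta = 117 + (22) = 139

Answer: 139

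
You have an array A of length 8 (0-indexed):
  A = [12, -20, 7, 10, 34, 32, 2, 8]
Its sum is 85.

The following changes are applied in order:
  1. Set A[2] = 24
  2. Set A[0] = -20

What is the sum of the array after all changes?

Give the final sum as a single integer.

Initial sum: 85
Change 1: A[2] 7 -> 24, delta = 17, sum = 102
Change 2: A[0] 12 -> -20, delta = -32, sum = 70

Answer: 70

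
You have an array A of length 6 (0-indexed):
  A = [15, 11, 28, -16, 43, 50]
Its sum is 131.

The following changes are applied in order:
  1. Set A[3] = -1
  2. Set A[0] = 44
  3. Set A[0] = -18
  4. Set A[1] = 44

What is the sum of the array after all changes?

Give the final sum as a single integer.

Initial sum: 131
Change 1: A[3] -16 -> -1, delta = 15, sum = 146
Change 2: A[0] 15 -> 44, delta = 29, sum = 175
Change 3: A[0] 44 -> -18, delta = -62, sum = 113
Change 4: A[1] 11 -> 44, delta = 33, sum = 146

Answer: 146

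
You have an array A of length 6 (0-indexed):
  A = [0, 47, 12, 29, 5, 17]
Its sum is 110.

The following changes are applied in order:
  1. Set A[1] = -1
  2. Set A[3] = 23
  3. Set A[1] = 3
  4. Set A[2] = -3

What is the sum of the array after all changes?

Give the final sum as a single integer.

Answer: 45

Derivation:
Initial sum: 110
Change 1: A[1] 47 -> -1, delta = -48, sum = 62
Change 2: A[3] 29 -> 23, delta = -6, sum = 56
Change 3: A[1] -1 -> 3, delta = 4, sum = 60
Change 4: A[2] 12 -> -3, delta = -15, sum = 45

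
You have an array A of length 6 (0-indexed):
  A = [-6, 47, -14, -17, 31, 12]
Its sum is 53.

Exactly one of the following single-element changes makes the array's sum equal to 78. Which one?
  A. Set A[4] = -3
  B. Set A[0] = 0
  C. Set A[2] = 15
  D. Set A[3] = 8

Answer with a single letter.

Option A: A[4] 31->-3, delta=-34, new_sum=53+(-34)=19
Option B: A[0] -6->0, delta=6, new_sum=53+(6)=59
Option C: A[2] -14->15, delta=29, new_sum=53+(29)=82
Option D: A[3] -17->8, delta=25, new_sum=53+(25)=78 <-- matches target

Answer: D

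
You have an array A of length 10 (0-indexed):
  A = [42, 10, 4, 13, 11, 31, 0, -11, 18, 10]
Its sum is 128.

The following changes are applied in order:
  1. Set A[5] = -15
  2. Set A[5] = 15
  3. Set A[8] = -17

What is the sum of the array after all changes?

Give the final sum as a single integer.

Initial sum: 128
Change 1: A[5] 31 -> -15, delta = -46, sum = 82
Change 2: A[5] -15 -> 15, delta = 30, sum = 112
Change 3: A[8] 18 -> -17, delta = -35, sum = 77

Answer: 77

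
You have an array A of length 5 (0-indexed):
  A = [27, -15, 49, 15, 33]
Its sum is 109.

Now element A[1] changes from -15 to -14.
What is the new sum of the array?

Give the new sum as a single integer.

Answer: 110

Derivation:
Old value at index 1: -15
New value at index 1: -14
Delta = -14 - -15 = 1
New sum = old_sum + delta = 109 + (1) = 110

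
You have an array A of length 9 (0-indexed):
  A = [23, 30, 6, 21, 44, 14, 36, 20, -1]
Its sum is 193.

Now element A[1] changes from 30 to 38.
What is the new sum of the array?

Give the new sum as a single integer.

Old value at index 1: 30
New value at index 1: 38
Delta = 38 - 30 = 8
New sum = old_sum + delta = 193 + (8) = 201

Answer: 201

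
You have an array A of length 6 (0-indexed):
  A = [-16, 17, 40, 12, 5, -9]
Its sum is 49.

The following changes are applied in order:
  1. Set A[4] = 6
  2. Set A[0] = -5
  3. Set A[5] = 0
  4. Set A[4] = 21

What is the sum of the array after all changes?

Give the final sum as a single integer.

Initial sum: 49
Change 1: A[4] 5 -> 6, delta = 1, sum = 50
Change 2: A[0] -16 -> -5, delta = 11, sum = 61
Change 3: A[5] -9 -> 0, delta = 9, sum = 70
Change 4: A[4] 6 -> 21, delta = 15, sum = 85

Answer: 85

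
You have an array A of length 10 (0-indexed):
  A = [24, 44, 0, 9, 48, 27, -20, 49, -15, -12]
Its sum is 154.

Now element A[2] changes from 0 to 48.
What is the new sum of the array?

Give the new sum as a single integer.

Old value at index 2: 0
New value at index 2: 48
Delta = 48 - 0 = 48
New sum = old_sum + delta = 154 + (48) = 202

Answer: 202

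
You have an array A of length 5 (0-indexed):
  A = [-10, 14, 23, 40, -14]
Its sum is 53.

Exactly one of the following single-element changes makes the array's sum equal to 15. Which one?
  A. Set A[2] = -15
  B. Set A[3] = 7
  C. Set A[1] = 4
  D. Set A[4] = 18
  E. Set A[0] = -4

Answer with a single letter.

Answer: A

Derivation:
Option A: A[2] 23->-15, delta=-38, new_sum=53+(-38)=15 <-- matches target
Option B: A[3] 40->7, delta=-33, new_sum=53+(-33)=20
Option C: A[1] 14->4, delta=-10, new_sum=53+(-10)=43
Option D: A[4] -14->18, delta=32, new_sum=53+(32)=85
Option E: A[0] -10->-4, delta=6, new_sum=53+(6)=59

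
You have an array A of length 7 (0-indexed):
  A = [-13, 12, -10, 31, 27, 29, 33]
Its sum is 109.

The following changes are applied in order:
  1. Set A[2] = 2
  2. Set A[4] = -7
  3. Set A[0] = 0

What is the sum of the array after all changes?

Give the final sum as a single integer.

Answer: 100

Derivation:
Initial sum: 109
Change 1: A[2] -10 -> 2, delta = 12, sum = 121
Change 2: A[4] 27 -> -7, delta = -34, sum = 87
Change 3: A[0] -13 -> 0, delta = 13, sum = 100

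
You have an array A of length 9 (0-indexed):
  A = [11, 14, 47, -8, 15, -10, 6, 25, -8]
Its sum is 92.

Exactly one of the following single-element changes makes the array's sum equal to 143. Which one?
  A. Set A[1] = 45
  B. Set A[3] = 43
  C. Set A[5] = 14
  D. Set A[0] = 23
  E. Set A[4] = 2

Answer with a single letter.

Answer: B

Derivation:
Option A: A[1] 14->45, delta=31, new_sum=92+(31)=123
Option B: A[3] -8->43, delta=51, new_sum=92+(51)=143 <-- matches target
Option C: A[5] -10->14, delta=24, new_sum=92+(24)=116
Option D: A[0] 11->23, delta=12, new_sum=92+(12)=104
Option E: A[4] 15->2, delta=-13, new_sum=92+(-13)=79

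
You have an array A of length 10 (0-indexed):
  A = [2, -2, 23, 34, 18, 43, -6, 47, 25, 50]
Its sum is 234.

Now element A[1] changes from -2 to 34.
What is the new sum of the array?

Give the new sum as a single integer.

Answer: 270

Derivation:
Old value at index 1: -2
New value at index 1: 34
Delta = 34 - -2 = 36
New sum = old_sum + delta = 234 + (36) = 270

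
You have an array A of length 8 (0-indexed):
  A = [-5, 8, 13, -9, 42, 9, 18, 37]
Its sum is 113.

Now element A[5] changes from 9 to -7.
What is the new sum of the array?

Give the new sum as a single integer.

Old value at index 5: 9
New value at index 5: -7
Delta = -7 - 9 = -16
New sum = old_sum + delta = 113 + (-16) = 97

Answer: 97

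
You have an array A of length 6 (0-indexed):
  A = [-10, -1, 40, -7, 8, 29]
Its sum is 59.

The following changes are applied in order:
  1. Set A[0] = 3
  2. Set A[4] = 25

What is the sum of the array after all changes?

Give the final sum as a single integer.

Initial sum: 59
Change 1: A[0] -10 -> 3, delta = 13, sum = 72
Change 2: A[4] 8 -> 25, delta = 17, sum = 89

Answer: 89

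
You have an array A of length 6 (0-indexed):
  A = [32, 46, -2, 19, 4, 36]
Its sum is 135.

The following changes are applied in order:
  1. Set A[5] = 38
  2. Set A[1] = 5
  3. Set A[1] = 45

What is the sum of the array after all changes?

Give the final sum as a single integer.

Answer: 136

Derivation:
Initial sum: 135
Change 1: A[5] 36 -> 38, delta = 2, sum = 137
Change 2: A[1] 46 -> 5, delta = -41, sum = 96
Change 3: A[1] 5 -> 45, delta = 40, sum = 136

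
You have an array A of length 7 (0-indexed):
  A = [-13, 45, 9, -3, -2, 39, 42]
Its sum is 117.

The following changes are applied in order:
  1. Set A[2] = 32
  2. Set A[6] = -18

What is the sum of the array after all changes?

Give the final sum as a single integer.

Initial sum: 117
Change 1: A[2] 9 -> 32, delta = 23, sum = 140
Change 2: A[6] 42 -> -18, delta = -60, sum = 80

Answer: 80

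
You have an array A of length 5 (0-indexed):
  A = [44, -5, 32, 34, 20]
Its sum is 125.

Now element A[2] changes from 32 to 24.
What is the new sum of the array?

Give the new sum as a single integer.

Answer: 117

Derivation:
Old value at index 2: 32
New value at index 2: 24
Delta = 24 - 32 = -8
New sum = old_sum + delta = 125 + (-8) = 117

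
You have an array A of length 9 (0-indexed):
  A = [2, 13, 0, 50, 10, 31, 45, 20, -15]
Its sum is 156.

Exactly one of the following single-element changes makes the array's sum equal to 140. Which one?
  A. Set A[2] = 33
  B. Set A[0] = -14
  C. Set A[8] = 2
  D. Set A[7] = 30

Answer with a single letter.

Answer: B

Derivation:
Option A: A[2] 0->33, delta=33, new_sum=156+(33)=189
Option B: A[0] 2->-14, delta=-16, new_sum=156+(-16)=140 <-- matches target
Option C: A[8] -15->2, delta=17, new_sum=156+(17)=173
Option D: A[7] 20->30, delta=10, new_sum=156+(10)=166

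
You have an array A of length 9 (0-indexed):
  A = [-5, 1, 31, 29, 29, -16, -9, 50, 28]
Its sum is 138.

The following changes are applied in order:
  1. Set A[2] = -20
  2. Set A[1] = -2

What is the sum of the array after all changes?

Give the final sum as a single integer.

Answer: 84

Derivation:
Initial sum: 138
Change 1: A[2] 31 -> -20, delta = -51, sum = 87
Change 2: A[1] 1 -> -2, delta = -3, sum = 84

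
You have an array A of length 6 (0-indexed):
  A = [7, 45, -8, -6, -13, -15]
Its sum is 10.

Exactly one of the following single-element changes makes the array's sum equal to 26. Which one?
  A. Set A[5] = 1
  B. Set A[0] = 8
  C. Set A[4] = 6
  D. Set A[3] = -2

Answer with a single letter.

Option A: A[5] -15->1, delta=16, new_sum=10+(16)=26 <-- matches target
Option B: A[0] 7->8, delta=1, new_sum=10+(1)=11
Option C: A[4] -13->6, delta=19, new_sum=10+(19)=29
Option D: A[3] -6->-2, delta=4, new_sum=10+(4)=14

Answer: A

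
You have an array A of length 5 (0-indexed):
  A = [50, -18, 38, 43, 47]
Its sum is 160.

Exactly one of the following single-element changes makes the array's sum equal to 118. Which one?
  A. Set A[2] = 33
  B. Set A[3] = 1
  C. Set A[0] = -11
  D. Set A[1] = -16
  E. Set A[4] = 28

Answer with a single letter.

Option A: A[2] 38->33, delta=-5, new_sum=160+(-5)=155
Option B: A[3] 43->1, delta=-42, new_sum=160+(-42)=118 <-- matches target
Option C: A[0] 50->-11, delta=-61, new_sum=160+(-61)=99
Option D: A[1] -18->-16, delta=2, new_sum=160+(2)=162
Option E: A[4] 47->28, delta=-19, new_sum=160+(-19)=141

Answer: B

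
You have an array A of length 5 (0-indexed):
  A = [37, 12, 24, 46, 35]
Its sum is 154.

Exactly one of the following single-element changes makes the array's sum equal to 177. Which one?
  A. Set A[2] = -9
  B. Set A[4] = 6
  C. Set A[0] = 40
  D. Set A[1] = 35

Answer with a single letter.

Option A: A[2] 24->-9, delta=-33, new_sum=154+(-33)=121
Option B: A[4] 35->6, delta=-29, new_sum=154+(-29)=125
Option C: A[0] 37->40, delta=3, new_sum=154+(3)=157
Option D: A[1] 12->35, delta=23, new_sum=154+(23)=177 <-- matches target

Answer: D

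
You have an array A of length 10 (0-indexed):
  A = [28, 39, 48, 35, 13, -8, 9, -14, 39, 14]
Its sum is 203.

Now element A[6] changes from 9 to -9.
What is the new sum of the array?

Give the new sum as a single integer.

Answer: 185

Derivation:
Old value at index 6: 9
New value at index 6: -9
Delta = -9 - 9 = -18
New sum = old_sum + delta = 203 + (-18) = 185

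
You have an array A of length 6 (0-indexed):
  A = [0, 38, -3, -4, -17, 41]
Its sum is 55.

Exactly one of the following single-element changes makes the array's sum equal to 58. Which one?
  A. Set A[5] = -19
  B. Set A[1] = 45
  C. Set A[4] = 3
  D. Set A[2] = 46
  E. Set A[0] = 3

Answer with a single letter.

Option A: A[5] 41->-19, delta=-60, new_sum=55+(-60)=-5
Option B: A[1] 38->45, delta=7, new_sum=55+(7)=62
Option C: A[4] -17->3, delta=20, new_sum=55+(20)=75
Option D: A[2] -3->46, delta=49, new_sum=55+(49)=104
Option E: A[0] 0->3, delta=3, new_sum=55+(3)=58 <-- matches target

Answer: E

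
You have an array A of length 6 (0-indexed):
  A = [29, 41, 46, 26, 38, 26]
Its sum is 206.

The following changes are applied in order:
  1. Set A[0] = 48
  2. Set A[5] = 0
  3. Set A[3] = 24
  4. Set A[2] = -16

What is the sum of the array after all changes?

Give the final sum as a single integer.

Initial sum: 206
Change 1: A[0] 29 -> 48, delta = 19, sum = 225
Change 2: A[5] 26 -> 0, delta = -26, sum = 199
Change 3: A[3] 26 -> 24, delta = -2, sum = 197
Change 4: A[2] 46 -> -16, delta = -62, sum = 135

Answer: 135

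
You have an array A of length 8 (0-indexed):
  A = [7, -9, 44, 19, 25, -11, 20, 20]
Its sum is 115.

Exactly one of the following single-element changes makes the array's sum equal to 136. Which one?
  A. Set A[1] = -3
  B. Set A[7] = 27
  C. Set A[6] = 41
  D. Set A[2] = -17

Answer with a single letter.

Answer: C

Derivation:
Option A: A[1] -9->-3, delta=6, new_sum=115+(6)=121
Option B: A[7] 20->27, delta=7, new_sum=115+(7)=122
Option C: A[6] 20->41, delta=21, new_sum=115+(21)=136 <-- matches target
Option D: A[2] 44->-17, delta=-61, new_sum=115+(-61)=54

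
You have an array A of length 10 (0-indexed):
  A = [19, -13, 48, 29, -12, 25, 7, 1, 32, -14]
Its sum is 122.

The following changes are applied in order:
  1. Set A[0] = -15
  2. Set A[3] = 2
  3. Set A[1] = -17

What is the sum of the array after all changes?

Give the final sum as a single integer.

Answer: 57

Derivation:
Initial sum: 122
Change 1: A[0] 19 -> -15, delta = -34, sum = 88
Change 2: A[3] 29 -> 2, delta = -27, sum = 61
Change 3: A[1] -13 -> -17, delta = -4, sum = 57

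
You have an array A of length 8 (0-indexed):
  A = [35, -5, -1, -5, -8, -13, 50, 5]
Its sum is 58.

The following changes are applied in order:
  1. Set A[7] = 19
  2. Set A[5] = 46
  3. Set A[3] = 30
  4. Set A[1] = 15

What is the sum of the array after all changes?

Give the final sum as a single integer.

Initial sum: 58
Change 1: A[7] 5 -> 19, delta = 14, sum = 72
Change 2: A[5] -13 -> 46, delta = 59, sum = 131
Change 3: A[3] -5 -> 30, delta = 35, sum = 166
Change 4: A[1] -5 -> 15, delta = 20, sum = 186

Answer: 186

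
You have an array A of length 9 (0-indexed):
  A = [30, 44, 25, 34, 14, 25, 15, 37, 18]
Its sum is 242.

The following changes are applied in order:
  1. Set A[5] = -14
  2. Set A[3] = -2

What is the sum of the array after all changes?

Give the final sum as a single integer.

Answer: 167

Derivation:
Initial sum: 242
Change 1: A[5] 25 -> -14, delta = -39, sum = 203
Change 2: A[3] 34 -> -2, delta = -36, sum = 167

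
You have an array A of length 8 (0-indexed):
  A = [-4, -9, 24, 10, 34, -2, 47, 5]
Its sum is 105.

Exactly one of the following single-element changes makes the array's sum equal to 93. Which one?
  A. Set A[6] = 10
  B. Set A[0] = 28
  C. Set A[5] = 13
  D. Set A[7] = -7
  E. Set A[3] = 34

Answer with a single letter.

Answer: D

Derivation:
Option A: A[6] 47->10, delta=-37, new_sum=105+(-37)=68
Option B: A[0] -4->28, delta=32, new_sum=105+(32)=137
Option C: A[5] -2->13, delta=15, new_sum=105+(15)=120
Option D: A[7] 5->-7, delta=-12, new_sum=105+(-12)=93 <-- matches target
Option E: A[3] 10->34, delta=24, new_sum=105+(24)=129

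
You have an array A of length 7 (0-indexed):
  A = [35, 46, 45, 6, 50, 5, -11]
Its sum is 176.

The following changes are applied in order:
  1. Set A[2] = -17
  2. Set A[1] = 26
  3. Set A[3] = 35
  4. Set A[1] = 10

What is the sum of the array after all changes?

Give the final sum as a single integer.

Initial sum: 176
Change 1: A[2] 45 -> -17, delta = -62, sum = 114
Change 2: A[1] 46 -> 26, delta = -20, sum = 94
Change 3: A[3] 6 -> 35, delta = 29, sum = 123
Change 4: A[1] 26 -> 10, delta = -16, sum = 107

Answer: 107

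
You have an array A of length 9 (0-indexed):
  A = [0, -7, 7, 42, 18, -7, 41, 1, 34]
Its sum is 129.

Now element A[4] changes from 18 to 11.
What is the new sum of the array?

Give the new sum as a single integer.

Answer: 122

Derivation:
Old value at index 4: 18
New value at index 4: 11
Delta = 11 - 18 = -7
New sum = old_sum + delta = 129 + (-7) = 122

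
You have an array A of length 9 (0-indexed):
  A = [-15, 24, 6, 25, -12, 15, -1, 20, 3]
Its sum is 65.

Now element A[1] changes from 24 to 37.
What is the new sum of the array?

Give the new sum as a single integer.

Old value at index 1: 24
New value at index 1: 37
Delta = 37 - 24 = 13
New sum = old_sum + delta = 65 + (13) = 78

Answer: 78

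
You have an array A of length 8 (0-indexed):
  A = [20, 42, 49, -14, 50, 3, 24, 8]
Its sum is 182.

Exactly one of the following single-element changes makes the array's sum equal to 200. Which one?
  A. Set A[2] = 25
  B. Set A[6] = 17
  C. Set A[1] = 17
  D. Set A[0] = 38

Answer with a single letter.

Option A: A[2] 49->25, delta=-24, new_sum=182+(-24)=158
Option B: A[6] 24->17, delta=-7, new_sum=182+(-7)=175
Option C: A[1] 42->17, delta=-25, new_sum=182+(-25)=157
Option D: A[0] 20->38, delta=18, new_sum=182+(18)=200 <-- matches target

Answer: D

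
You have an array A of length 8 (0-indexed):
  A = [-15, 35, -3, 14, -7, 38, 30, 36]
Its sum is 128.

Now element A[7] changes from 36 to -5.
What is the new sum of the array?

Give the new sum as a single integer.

Answer: 87

Derivation:
Old value at index 7: 36
New value at index 7: -5
Delta = -5 - 36 = -41
New sum = old_sum + delta = 128 + (-41) = 87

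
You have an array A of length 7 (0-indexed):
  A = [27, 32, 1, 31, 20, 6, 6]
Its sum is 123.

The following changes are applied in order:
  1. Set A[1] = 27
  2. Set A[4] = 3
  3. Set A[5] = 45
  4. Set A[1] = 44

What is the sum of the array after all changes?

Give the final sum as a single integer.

Answer: 157

Derivation:
Initial sum: 123
Change 1: A[1] 32 -> 27, delta = -5, sum = 118
Change 2: A[4] 20 -> 3, delta = -17, sum = 101
Change 3: A[5] 6 -> 45, delta = 39, sum = 140
Change 4: A[1] 27 -> 44, delta = 17, sum = 157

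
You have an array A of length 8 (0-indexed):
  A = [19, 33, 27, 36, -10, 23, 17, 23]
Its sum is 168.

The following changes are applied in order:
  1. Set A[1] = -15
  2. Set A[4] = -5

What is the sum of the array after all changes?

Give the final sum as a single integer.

Answer: 125

Derivation:
Initial sum: 168
Change 1: A[1] 33 -> -15, delta = -48, sum = 120
Change 2: A[4] -10 -> -5, delta = 5, sum = 125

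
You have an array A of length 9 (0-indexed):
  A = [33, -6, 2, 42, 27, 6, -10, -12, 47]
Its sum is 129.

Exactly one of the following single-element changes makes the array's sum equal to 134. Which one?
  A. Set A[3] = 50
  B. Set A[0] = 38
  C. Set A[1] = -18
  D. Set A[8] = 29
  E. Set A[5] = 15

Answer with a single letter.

Answer: B

Derivation:
Option A: A[3] 42->50, delta=8, new_sum=129+(8)=137
Option B: A[0] 33->38, delta=5, new_sum=129+(5)=134 <-- matches target
Option C: A[1] -6->-18, delta=-12, new_sum=129+(-12)=117
Option D: A[8] 47->29, delta=-18, new_sum=129+(-18)=111
Option E: A[5] 6->15, delta=9, new_sum=129+(9)=138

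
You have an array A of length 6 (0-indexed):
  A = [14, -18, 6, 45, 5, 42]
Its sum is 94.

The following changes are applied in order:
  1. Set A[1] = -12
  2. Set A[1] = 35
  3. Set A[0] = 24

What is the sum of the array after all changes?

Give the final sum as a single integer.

Answer: 157

Derivation:
Initial sum: 94
Change 1: A[1] -18 -> -12, delta = 6, sum = 100
Change 2: A[1] -12 -> 35, delta = 47, sum = 147
Change 3: A[0] 14 -> 24, delta = 10, sum = 157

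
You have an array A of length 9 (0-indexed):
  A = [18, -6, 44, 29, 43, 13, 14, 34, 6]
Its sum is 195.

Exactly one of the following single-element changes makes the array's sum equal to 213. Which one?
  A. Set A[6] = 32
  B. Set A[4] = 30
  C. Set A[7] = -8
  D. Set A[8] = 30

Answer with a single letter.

Option A: A[6] 14->32, delta=18, new_sum=195+(18)=213 <-- matches target
Option B: A[4] 43->30, delta=-13, new_sum=195+(-13)=182
Option C: A[7] 34->-8, delta=-42, new_sum=195+(-42)=153
Option D: A[8] 6->30, delta=24, new_sum=195+(24)=219

Answer: A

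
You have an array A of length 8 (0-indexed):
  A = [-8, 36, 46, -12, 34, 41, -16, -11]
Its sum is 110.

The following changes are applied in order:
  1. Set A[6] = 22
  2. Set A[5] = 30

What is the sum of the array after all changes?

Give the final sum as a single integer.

Answer: 137

Derivation:
Initial sum: 110
Change 1: A[6] -16 -> 22, delta = 38, sum = 148
Change 2: A[5] 41 -> 30, delta = -11, sum = 137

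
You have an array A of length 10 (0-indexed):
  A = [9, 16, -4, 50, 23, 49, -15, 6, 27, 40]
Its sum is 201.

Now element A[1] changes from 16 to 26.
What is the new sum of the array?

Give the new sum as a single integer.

Answer: 211

Derivation:
Old value at index 1: 16
New value at index 1: 26
Delta = 26 - 16 = 10
New sum = old_sum + delta = 201 + (10) = 211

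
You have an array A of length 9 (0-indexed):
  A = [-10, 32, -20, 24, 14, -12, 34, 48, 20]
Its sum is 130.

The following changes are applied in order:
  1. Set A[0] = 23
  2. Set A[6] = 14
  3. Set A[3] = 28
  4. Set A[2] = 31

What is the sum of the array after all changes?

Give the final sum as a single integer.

Answer: 198

Derivation:
Initial sum: 130
Change 1: A[0] -10 -> 23, delta = 33, sum = 163
Change 2: A[6] 34 -> 14, delta = -20, sum = 143
Change 3: A[3] 24 -> 28, delta = 4, sum = 147
Change 4: A[2] -20 -> 31, delta = 51, sum = 198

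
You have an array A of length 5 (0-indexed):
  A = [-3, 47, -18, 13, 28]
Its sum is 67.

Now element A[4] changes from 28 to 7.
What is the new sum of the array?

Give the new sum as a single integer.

Answer: 46

Derivation:
Old value at index 4: 28
New value at index 4: 7
Delta = 7 - 28 = -21
New sum = old_sum + delta = 67 + (-21) = 46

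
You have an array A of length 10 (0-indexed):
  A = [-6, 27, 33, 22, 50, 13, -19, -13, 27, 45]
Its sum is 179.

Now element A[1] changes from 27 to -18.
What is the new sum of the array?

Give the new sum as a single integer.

Old value at index 1: 27
New value at index 1: -18
Delta = -18 - 27 = -45
New sum = old_sum + delta = 179 + (-45) = 134

Answer: 134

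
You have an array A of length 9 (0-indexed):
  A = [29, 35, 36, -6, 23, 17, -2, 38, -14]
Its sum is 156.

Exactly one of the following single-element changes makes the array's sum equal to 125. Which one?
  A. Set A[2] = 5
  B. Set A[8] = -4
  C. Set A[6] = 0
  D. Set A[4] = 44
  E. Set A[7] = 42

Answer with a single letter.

Answer: A

Derivation:
Option A: A[2] 36->5, delta=-31, new_sum=156+(-31)=125 <-- matches target
Option B: A[8] -14->-4, delta=10, new_sum=156+(10)=166
Option C: A[6] -2->0, delta=2, new_sum=156+(2)=158
Option D: A[4] 23->44, delta=21, new_sum=156+(21)=177
Option E: A[7] 38->42, delta=4, new_sum=156+(4)=160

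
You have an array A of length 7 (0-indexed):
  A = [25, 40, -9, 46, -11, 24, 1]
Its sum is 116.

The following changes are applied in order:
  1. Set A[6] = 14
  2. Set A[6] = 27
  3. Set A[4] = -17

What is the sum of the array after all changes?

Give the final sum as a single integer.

Initial sum: 116
Change 1: A[6] 1 -> 14, delta = 13, sum = 129
Change 2: A[6] 14 -> 27, delta = 13, sum = 142
Change 3: A[4] -11 -> -17, delta = -6, sum = 136

Answer: 136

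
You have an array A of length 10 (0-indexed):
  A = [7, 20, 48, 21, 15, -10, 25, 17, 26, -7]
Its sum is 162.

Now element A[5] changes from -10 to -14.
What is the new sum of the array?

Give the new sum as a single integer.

Old value at index 5: -10
New value at index 5: -14
Delta = -14 - -10 = -4
New sum = old_sum + delta = 162 + (-4) = 158

Answer: 158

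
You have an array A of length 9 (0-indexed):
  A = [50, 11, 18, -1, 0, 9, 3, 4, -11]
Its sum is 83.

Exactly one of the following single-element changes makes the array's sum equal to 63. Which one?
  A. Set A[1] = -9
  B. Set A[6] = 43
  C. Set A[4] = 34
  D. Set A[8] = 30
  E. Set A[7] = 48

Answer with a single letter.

Option A: A[1] 11->-9, delta=-20, new_sum=83+(-20)=63 <-- matches target
Option B: A[6] 3->43, delta=40, new_sum=83+(40)=123
Option C: A[4] 0->34, delta=34, new_sum=83+(34)=117
Option D: A[8] -11->30, delta=41, new_sum=83+(41)=124
Option E: A[7] 4->48, delta=44, new_sum=83+(44)=127

Answer: A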